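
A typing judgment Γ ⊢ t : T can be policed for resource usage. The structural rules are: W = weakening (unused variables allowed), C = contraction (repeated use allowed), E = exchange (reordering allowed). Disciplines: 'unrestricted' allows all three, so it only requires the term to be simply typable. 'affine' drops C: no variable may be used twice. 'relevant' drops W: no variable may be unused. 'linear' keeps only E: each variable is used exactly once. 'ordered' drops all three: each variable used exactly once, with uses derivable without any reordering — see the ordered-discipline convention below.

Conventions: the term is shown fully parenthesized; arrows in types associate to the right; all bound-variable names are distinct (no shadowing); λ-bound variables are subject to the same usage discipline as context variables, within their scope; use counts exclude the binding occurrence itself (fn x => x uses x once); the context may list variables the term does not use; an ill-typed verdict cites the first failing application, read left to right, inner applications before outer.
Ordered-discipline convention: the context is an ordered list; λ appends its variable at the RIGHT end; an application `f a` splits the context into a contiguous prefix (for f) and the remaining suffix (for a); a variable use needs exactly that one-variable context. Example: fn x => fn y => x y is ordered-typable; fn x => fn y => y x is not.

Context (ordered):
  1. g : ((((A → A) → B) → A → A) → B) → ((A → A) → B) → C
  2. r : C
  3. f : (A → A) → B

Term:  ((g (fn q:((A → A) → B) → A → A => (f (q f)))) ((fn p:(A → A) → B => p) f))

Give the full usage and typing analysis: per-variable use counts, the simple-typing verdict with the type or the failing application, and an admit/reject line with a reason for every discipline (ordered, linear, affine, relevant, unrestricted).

use counts: g: 1×; r: 0×; f: 3×; q [bound]: 1×; p [bound]: 1×
use order (left to right): g, f, q, f, p, f
typing: the term checks, with type C
ordered: ✗ — repeated use of f ×3; unused: r — weakening required
linear: ✗ — repeated use of f ×3; unused: r — weakening required
affine: ✗ — repeated use of f ×3
relevant: ✗ — unused: r — weakening required
unrestricted: ✓ — simply typable at C; W, C, E all held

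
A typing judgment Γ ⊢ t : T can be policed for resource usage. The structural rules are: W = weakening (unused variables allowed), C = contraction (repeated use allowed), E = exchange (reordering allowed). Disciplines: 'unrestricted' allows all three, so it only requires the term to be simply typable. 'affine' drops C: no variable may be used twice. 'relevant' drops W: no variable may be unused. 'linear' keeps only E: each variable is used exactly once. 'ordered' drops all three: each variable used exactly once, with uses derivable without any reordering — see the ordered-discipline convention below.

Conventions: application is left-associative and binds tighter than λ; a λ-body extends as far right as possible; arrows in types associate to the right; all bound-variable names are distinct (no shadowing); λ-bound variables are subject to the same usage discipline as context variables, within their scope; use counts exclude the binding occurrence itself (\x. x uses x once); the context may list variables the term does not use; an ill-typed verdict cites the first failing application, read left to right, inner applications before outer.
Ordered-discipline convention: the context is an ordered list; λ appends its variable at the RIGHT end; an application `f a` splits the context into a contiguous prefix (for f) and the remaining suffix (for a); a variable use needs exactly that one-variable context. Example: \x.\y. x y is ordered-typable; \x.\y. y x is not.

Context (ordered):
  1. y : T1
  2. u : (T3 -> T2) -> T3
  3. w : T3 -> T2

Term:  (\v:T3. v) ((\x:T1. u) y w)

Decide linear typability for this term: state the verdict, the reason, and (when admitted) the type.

no — x left unused
variable uses: y ×1; u ×1; w ×1; v (bound) ×1; x (bound) ×0
use order (left to right): v, u, y, w
typing: ✓ — T3
summary: ordered ✗; linear ✗; affine ✓; relevant ✗; unrestricted ✓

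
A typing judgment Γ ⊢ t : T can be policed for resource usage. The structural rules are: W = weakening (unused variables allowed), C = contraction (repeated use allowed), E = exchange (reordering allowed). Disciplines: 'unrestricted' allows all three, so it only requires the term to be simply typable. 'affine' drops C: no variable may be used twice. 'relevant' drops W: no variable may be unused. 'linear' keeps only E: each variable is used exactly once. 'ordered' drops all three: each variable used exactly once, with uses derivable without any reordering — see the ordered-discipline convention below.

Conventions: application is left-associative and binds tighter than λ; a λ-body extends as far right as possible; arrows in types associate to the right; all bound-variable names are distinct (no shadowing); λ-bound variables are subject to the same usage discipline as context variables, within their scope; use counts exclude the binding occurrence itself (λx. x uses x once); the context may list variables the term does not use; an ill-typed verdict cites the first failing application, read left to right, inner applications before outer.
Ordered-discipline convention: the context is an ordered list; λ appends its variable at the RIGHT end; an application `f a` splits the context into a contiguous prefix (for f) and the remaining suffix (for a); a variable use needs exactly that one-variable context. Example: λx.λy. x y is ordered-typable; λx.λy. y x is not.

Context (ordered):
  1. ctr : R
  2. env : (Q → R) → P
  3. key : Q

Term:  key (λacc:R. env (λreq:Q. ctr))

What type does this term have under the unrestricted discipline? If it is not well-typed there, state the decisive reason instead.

not well-typed under unrestricted — the type mismatch rejects it
counts: ctr=1, env=1, key=1, acc (bound)=0, req (bound)=0
use order (left to right): key, env, ctr
typing: ill-typed: non-arrow in function slot: Q
all disciplines: ordered ✗; linear ✗; affine ✗; relevant ✗; unrestricted ✗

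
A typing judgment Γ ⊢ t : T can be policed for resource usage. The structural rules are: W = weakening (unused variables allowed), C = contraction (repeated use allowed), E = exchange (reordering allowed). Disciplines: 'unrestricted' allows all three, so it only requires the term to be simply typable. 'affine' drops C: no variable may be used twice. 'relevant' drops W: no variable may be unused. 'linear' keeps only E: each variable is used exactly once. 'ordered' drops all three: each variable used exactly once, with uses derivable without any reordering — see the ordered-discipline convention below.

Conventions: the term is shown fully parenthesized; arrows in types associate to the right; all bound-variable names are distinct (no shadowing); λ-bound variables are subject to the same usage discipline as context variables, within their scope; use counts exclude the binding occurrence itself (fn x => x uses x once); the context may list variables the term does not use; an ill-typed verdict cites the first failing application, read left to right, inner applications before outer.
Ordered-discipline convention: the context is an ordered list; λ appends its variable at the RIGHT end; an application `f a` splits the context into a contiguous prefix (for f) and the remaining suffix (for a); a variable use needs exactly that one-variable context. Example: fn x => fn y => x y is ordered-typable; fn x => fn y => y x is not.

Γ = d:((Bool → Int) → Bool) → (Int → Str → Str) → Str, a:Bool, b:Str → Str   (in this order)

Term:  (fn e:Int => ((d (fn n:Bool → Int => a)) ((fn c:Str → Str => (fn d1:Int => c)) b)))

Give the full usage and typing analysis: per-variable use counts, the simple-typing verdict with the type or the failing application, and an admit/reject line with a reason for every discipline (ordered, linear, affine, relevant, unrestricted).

usage: d=1; a=1; b=1; e [bound]=0; n [bound]=0; c [bound]=1; d1 [bound]=0
uses in reading order: d, a, c, b
typing: well-typed — term : Int → Str
ordered ✗ (e, n, d1 left unused)
linear ✗ (e, n, d1 left unused)
affine ✓ (at most one use each (d, a, b, e, n, c, d1))
relevant ✗ (e, n, d1 left unused)
unrestricted ✓ (typability at Int → Str is all that's needed)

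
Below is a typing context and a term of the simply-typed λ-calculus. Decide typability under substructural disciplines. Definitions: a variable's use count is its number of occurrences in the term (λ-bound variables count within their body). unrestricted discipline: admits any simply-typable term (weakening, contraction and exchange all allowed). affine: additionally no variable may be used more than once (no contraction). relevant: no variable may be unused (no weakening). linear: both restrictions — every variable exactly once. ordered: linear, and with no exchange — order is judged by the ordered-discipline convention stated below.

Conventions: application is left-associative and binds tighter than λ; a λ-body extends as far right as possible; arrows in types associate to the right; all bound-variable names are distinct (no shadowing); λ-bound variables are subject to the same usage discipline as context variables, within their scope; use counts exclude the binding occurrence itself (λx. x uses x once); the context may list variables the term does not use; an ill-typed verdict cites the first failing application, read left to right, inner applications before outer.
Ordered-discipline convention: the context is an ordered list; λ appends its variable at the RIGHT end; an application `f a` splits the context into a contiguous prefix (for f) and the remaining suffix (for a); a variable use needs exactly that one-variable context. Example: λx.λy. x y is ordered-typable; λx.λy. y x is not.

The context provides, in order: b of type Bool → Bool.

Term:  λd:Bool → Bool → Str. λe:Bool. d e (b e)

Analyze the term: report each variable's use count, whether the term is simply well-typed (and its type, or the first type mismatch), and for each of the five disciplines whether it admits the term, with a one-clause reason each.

use counts: b=1, d (bound)=1, e (bound)=2
uses in reading order: d, e, b, e
typing: well-typed at (Bool → Bool → Str) → Bool → Str
ordered: ✗, uses contraction: e ×2
linear: ✗, uses contraction: e ×2
affine: ✗, uses contraction: e ×2
relevant: ✓, every one of b, d, e appears
unrestricted: ✓, type-checks ((Bool → Bool → Str) → Bool → Str) and nothing is barred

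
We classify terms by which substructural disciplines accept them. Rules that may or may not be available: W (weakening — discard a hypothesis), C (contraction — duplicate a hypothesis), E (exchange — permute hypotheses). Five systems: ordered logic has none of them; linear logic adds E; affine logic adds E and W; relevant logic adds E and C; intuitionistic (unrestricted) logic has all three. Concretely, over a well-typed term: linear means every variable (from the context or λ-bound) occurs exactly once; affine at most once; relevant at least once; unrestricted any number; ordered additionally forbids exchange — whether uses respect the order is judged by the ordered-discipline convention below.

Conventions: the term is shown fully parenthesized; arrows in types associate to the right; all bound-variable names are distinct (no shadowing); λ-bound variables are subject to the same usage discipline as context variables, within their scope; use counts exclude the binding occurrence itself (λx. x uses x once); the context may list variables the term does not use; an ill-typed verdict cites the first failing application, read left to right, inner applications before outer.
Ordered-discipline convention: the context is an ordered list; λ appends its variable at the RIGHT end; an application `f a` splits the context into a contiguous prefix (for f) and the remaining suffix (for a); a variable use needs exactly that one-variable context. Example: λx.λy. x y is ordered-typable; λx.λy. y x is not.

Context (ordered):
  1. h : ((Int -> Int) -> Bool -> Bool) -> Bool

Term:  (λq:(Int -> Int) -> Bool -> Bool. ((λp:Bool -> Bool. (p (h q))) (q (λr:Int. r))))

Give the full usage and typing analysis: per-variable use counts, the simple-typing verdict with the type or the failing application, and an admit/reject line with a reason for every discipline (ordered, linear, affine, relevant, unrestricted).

use counts: h ×1; q (λ-bound) ×2; p (λ-bound) ×1; r (λ-bound) ×1
order of uses: p, h, q, q, r
typing: ✓ — ((Int -> Int) -> Bool -> Bool) -> Bool
ordered ✗ (q ×2 used more than once (contraction))
linear ✗ (q ×2 used more than once (contraction))
affine ✗ (q ×2 used more than once (contraction))
relevant ✓ (none of h, q, p, r goes unused)
unrestricted ✓ (type-checks (((Int -> Int) -> Bool -> Bool) -> Bool) and nothing is barred)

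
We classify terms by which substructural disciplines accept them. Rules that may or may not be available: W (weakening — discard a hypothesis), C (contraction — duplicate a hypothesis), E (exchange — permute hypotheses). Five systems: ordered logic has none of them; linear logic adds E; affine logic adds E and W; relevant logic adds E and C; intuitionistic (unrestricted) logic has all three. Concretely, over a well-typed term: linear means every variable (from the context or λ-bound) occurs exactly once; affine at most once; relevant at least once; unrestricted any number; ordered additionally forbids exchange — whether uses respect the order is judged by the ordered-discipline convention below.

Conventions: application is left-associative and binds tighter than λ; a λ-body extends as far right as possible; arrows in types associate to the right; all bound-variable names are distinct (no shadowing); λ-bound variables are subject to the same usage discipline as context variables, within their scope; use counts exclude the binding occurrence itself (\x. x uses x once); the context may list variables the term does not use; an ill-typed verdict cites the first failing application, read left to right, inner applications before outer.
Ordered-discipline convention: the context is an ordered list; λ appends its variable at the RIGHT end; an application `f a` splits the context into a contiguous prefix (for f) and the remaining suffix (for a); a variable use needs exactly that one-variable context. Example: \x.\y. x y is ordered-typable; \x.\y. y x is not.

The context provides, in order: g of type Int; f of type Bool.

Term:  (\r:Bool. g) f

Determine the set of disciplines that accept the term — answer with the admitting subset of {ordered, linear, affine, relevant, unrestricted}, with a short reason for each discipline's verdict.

admitting disciplines: affine, unrestricted
counts: g ×1; f ×1; r (bound) ×0
use order (left to right): g, f
typing: ✓ — Int
ordered: ✗, r left unused
linear: ✗, r left unused
affine: ✓, no duplicate uses among g, f, r
relevant: ✗, r left unused
unrestricted: ✓, typability at Int is all that's needed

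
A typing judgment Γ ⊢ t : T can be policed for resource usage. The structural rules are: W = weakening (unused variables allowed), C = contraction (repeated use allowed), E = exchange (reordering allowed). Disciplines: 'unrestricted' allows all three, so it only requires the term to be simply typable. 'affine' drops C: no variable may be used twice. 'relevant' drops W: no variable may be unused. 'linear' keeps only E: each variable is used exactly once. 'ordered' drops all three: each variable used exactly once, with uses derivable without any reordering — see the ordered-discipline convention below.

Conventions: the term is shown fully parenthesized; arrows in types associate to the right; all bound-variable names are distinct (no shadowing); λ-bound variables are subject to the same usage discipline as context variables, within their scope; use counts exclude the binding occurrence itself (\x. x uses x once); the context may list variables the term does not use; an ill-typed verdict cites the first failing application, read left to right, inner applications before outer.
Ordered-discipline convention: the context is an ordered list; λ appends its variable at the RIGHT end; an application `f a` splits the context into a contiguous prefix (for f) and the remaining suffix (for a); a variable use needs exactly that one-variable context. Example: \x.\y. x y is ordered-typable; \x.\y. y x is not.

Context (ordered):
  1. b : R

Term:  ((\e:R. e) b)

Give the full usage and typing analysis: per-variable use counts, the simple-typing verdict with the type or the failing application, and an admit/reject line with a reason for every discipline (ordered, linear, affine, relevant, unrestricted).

use counts: b=1, e (λ-bound)=1
use order (left to right): e, b
typing: well-typed — term : R
ordered ✓ (single-use (b, e), ordered derivation ok)
linear ✓ (b, e: one use apiece)
affine ✓ (at most one use each (b, e))
relevant ✓ (none of b, e goes unused)
unrestricted ✓ (well-typed at R; no restrictions here)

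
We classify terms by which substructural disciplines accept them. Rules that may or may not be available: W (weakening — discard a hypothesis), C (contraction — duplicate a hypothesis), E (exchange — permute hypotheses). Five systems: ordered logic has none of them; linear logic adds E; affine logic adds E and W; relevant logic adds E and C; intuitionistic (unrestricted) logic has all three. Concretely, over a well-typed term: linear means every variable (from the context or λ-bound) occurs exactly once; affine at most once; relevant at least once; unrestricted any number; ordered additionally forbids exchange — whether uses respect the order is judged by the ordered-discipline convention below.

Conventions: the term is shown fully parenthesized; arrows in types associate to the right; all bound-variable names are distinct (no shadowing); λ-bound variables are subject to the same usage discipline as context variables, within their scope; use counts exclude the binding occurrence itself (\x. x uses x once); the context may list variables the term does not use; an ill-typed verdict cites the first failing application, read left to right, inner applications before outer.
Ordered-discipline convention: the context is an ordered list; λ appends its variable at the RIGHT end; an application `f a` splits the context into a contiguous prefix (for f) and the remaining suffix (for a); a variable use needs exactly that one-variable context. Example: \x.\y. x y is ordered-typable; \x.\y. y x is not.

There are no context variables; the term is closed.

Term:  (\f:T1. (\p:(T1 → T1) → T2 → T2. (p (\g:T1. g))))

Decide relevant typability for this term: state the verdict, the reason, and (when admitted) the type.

no — f left unused
variable uses: f (λ-bound) ×0, p (λ-bound) ×1, g (λ-bound) ×1
use order (left to right): p, g
typing: well-typed at T1 → ((T1 → T1) → T2 → T2) → T2 → T2
all disciplines: ordered ✗; linear ✗; affine ✓; relevant ✗; unrestricted ✓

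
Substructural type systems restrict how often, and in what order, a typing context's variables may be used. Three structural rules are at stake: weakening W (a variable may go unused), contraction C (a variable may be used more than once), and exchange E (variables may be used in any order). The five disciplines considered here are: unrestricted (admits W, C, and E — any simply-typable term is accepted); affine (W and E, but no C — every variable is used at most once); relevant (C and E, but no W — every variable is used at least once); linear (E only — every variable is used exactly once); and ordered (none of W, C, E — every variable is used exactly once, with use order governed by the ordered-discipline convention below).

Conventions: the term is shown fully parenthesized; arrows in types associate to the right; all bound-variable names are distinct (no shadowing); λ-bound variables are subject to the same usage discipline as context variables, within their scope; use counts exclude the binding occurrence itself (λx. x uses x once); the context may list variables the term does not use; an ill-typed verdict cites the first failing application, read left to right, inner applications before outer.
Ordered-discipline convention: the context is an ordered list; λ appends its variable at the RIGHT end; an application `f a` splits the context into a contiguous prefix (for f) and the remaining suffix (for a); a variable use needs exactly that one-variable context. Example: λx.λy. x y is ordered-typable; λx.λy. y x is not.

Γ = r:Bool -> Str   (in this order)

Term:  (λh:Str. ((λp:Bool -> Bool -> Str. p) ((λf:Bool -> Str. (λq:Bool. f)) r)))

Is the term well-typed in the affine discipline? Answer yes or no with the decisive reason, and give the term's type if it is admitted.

yes — none of r, h, p, f, q used more than once; term : Str -> Bool -> Bool -> Str
counts: r=1; h [bound]=0; p [bound]=1; f [bound]=1; q [bound]=0
order of uses: p, f, r
typing: ✓ — Str -> Bool -> Bool -> Str
summary: ordered ✗; linear ✗; affine ✓; relevant ✗; unrestricted ✓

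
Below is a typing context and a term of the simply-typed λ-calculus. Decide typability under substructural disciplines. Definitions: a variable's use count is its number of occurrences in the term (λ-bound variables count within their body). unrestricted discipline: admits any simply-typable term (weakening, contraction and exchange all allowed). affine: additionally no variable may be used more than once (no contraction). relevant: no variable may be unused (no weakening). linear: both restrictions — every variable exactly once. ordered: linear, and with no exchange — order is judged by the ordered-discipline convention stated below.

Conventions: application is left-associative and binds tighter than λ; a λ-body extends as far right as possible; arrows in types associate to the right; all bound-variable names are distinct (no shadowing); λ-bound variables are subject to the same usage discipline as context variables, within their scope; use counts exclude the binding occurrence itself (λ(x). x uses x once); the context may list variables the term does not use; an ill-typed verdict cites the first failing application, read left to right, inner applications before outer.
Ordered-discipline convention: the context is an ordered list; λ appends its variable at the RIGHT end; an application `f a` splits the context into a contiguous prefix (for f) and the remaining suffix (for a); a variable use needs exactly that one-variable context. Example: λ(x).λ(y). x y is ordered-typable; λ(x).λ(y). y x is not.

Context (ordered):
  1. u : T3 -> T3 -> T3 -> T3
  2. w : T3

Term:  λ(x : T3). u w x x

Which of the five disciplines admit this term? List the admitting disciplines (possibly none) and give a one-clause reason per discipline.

admitting disciplines: relevant, unrestricted
usage: u=1; w=1; x (bound)=2
use order (left to right): u, w, x, x
typing: well-typed — term : T3 -> T3
ordered ✗ (uses contraction: x ×2)
linear ✗ (uses contraction: x ×2)
affine ✗ (uses contraction: x ×2)
relevant ✓ (u, w, x: all used, weakening unneeded)
unrestricted ✓ (well-typed at T3 -> T3; no restrictions here)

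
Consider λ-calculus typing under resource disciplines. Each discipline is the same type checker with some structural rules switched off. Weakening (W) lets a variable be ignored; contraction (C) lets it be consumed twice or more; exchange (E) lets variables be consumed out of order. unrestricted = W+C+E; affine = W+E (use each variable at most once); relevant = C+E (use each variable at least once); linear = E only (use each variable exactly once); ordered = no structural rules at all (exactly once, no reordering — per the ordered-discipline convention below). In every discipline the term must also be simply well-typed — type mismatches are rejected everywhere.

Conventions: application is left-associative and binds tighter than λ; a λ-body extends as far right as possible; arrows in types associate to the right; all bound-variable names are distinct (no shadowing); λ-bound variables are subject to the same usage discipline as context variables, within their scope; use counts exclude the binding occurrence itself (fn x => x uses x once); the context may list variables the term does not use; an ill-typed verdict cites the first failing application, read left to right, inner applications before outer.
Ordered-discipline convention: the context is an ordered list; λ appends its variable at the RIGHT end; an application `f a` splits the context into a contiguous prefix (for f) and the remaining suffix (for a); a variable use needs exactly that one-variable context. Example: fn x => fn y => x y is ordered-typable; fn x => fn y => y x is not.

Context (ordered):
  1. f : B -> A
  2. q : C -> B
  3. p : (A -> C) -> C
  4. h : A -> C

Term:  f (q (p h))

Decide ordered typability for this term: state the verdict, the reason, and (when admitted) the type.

yes — f, q, p, h once each; derivable with no W/C/E; term : A
counts: f=1, q=1, p=1, h=1
order of uses: f, q, p, h
typing: ✓ — A
summary: ordered ✓; linear ✓; affine ✓; relevant ✓; unrestricted ✓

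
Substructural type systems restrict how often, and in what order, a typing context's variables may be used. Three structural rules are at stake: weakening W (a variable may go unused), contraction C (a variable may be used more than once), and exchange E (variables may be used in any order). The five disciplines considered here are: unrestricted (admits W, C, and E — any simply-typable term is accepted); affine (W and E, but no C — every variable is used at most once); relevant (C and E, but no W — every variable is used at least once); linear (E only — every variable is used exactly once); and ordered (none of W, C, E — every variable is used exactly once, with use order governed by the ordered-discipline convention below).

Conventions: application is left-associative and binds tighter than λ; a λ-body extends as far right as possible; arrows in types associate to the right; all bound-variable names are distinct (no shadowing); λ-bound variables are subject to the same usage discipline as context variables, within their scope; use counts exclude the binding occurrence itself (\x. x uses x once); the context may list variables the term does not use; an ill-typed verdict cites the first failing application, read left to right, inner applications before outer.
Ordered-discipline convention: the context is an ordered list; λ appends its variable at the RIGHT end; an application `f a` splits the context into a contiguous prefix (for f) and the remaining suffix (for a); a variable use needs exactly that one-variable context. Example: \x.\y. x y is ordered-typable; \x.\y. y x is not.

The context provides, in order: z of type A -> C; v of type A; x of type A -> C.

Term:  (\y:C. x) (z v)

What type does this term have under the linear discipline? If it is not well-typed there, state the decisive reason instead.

not well-typed under linear — unused: y — weakening required
use counts: z: 1×, v: 1×, x: 1×, y (bound): 0×
uses in reading order: x, z, v
typing: ✓ — A -> C
per-discipline verdicts: ordered ✗, linear ✗, affine ✓, relevant ✗, unrestricted ✓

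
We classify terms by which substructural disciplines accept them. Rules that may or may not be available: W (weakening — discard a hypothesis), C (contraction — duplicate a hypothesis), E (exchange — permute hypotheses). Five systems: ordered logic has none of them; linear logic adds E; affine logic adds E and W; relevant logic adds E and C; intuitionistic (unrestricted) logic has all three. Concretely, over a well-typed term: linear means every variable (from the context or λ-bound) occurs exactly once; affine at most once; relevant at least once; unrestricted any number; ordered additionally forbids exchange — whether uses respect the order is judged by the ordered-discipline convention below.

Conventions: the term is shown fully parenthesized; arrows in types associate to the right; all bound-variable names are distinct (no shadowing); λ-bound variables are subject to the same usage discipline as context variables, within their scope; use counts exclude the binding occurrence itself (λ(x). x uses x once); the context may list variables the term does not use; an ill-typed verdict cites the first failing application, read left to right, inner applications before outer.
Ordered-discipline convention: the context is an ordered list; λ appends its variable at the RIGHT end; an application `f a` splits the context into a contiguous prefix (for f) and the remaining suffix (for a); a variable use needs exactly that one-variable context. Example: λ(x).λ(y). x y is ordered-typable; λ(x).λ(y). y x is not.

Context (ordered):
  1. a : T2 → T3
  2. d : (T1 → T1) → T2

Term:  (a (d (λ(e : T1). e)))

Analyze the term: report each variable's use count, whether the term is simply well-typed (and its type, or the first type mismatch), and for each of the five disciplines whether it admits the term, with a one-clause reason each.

variable uses: a: 1; d: 1; e (λ-bound): 1
order of uses: a, d, e
typing: well-typed at T3
ordered: ✓ — single-use (a, d, e), ordered derivation ok
linear: ✓ — single use per variable (a, d, e)
affine: ✓ — a, d, e: no repeats, contraction unneeded
relevant: ✓ — none of a, d, e goes unused
unrestricted: ✓ — simply typable at T3; W, C, E all held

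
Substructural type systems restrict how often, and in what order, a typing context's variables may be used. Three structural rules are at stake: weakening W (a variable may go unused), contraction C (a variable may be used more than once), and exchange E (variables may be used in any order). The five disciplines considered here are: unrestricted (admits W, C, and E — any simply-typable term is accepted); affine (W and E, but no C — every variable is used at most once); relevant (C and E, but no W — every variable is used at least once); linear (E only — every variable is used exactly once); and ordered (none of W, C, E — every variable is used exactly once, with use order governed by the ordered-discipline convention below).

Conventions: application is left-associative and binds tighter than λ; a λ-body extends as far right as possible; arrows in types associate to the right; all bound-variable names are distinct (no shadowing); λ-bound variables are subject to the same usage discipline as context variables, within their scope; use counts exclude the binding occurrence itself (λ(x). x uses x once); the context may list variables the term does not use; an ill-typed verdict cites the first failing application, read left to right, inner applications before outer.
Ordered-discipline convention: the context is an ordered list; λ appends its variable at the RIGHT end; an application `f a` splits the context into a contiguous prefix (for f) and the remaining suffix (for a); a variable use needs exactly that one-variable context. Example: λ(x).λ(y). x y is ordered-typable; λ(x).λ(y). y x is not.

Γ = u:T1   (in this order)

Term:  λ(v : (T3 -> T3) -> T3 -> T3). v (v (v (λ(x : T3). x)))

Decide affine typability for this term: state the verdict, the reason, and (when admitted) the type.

no — v ×3 used more than once (contraction)
counts: u ×0; v (λ-bound) ×3; x (λ-bound) ×1
use order (left to right): v, v, v, x
typing: the term checks, with type ((T3 -> T3) -> T3 -> T3) -> T3 -> T3
across the five disciplines: ordered ✗ · linear ✗ · affine ✗ · relevant ✗ · unrestricted ✓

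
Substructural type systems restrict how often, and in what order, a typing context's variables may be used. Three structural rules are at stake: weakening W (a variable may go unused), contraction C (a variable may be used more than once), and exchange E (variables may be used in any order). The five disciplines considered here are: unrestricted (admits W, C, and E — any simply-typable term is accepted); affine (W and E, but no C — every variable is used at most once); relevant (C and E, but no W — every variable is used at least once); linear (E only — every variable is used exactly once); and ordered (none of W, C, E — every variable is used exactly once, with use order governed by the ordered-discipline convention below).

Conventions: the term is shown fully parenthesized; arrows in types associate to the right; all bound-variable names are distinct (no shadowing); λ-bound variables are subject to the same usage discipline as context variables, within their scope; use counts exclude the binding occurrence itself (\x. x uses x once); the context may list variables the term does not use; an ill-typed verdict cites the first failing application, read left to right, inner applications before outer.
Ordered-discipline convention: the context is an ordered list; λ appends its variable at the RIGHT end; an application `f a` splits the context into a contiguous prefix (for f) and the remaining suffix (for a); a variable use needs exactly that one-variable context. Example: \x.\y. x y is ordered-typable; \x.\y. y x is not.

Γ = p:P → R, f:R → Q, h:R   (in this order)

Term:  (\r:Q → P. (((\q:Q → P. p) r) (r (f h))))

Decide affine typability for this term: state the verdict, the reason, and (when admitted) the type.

no — uses contraction: r ×2
use counts: p=1, f=1, h=1, r [bound]=2, q [bound]=0
uses in reading order: p, r, r, f, h
typing: the term checks, with type (Q → P) → R
all disciplines: ordered ✗ · linear ✗ · affine ✗ · relevant ✗ · unrestricted ✓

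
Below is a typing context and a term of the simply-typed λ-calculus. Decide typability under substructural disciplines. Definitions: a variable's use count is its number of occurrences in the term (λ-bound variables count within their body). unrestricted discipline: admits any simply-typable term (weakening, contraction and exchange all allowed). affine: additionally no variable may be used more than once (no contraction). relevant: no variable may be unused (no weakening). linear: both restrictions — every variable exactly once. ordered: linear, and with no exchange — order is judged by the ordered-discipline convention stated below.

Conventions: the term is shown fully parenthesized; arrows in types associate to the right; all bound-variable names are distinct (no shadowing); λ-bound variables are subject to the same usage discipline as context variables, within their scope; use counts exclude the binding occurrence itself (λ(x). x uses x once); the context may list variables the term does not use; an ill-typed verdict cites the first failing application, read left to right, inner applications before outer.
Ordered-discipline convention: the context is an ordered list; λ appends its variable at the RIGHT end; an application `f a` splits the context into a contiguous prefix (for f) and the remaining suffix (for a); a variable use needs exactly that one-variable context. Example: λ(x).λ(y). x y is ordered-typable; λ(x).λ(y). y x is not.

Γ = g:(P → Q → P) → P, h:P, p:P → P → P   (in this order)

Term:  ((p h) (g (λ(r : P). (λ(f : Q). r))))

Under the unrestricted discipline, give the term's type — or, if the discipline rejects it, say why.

term : P
usage: g: 1, h: 1, p: 1, r (bound): 1, f (bound): 0
use order (left to right): p, h, g, r
typing: the term checks, with type P
across the five disciplines: ordered ✗; linear ✗; affine ✓; relevant ✗; unrestricted ✓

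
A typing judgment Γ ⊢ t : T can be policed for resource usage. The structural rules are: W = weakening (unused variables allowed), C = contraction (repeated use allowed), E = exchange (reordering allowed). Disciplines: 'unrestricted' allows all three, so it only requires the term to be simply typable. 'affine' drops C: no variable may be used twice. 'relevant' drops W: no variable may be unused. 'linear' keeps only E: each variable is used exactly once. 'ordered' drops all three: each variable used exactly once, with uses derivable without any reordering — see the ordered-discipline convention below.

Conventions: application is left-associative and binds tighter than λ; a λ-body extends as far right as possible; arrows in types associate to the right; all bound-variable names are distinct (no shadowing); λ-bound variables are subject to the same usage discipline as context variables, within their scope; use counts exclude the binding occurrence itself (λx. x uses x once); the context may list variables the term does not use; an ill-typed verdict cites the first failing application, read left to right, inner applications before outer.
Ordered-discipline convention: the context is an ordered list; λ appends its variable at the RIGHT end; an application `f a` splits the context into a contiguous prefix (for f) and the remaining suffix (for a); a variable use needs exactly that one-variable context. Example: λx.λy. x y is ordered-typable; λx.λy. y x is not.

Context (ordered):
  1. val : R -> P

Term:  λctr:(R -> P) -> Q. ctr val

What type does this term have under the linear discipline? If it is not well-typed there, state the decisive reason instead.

term : ((R -> P) -> Q) -> Q
variable uses: val=1, ctr [bound]=1
order of uses: ctr, val
typing: the term checks, with type ((R -> P) -> Q) -> Q
across the five disciplines: ordered ✗, linear ✓, affine ✓, relevant ✓, unrestricted ✓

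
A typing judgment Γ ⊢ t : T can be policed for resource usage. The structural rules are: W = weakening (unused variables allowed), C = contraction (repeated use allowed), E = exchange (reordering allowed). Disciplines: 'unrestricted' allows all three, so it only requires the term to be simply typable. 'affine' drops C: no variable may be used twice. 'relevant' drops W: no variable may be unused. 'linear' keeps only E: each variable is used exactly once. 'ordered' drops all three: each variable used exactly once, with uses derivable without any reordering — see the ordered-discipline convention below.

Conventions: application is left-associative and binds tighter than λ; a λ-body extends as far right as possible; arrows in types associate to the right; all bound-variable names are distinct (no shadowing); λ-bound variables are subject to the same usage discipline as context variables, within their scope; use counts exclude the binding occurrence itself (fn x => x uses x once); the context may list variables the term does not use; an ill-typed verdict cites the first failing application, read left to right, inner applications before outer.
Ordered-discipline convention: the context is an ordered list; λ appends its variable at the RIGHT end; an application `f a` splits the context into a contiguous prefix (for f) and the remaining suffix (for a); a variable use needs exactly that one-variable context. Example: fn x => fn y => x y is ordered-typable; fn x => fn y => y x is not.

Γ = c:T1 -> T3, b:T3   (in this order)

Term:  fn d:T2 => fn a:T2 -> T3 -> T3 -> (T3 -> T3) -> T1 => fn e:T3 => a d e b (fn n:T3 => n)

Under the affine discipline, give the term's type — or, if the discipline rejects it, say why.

term : T2 -> (T2 -> T3 -> T3 -> (T3 -> T3) -> T1) -> T3 -> T1
use counts: c ×0, b ×1, d (λ-bound) ×1, a (λ-bound) ×1, e (λ-bound) ×1, n (λ-bound) ×1
uses in reading order: a, d, e, b, n
typing: ✓ — T2 -> (T2 -> T3 -> T3 -> (T3 -> T3) -> T1) -> T3 -> T1
across the five disciplines: ordered ✗, linear ✗, affine ✓, relevant ✗, unrestricted ✓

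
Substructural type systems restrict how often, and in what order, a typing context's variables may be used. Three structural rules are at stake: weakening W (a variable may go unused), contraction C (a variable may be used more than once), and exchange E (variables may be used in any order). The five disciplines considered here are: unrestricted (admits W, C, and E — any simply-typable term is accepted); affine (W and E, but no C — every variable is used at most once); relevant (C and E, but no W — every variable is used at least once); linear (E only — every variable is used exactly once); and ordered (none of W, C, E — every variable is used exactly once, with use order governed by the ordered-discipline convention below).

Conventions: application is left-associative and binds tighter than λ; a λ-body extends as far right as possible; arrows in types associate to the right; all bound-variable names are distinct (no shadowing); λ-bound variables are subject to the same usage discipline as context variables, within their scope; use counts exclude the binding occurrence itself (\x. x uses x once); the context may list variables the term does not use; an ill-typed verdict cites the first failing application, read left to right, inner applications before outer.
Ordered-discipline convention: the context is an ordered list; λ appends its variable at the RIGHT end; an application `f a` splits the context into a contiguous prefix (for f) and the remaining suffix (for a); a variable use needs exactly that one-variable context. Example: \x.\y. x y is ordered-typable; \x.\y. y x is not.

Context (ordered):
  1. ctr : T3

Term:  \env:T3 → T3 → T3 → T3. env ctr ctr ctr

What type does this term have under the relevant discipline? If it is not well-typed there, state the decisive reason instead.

term : (T3 → T3 → T3 → T3) → T3
counts: ctr: 3×, env (bound): 1×
order of uses: env, ctr, ctr, ctr
typing: ✓ — (T3 → T3 → T3 → T3) → T3
summary: ordered ✗, linear ✗, affine ✗, relevant ✓, unrestricted ✓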